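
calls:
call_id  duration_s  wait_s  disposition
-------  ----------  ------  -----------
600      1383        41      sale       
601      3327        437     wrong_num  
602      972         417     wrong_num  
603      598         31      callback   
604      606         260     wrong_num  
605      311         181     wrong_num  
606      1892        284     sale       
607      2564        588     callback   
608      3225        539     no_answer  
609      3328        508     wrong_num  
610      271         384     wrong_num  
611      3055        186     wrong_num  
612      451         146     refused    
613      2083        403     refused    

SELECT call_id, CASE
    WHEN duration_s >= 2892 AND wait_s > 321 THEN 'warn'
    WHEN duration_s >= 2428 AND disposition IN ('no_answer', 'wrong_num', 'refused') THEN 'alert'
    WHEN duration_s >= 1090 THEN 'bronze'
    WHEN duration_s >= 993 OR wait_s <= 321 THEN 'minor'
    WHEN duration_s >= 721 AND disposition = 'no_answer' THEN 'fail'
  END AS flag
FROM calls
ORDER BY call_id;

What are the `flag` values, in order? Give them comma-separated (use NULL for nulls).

bronze, warn, NULL, minor, minor, minor, bronze, bronze, warn, warn, NULL, alert, minor, bronze

call_id=600: duration_s >= 1090 → bronze
call_id=601: duration_s >= 2892 AND wait_s > 321 → warn
call_id=602: (no match → NULL) → NULL
call_id=603: duration_s >= 993 OR wait_s <= 321 → minor
call_id=604: duration_s >= 993 OR wait_s <= 321 → minor
call_id=605: duration_s >= 993 OR wait_s <= 321 → minor
call_id=606: duration_s >= 1090 → bronze
call_id=607: duration_s >= 1090 → bronze
call_id=608: duration_s >= 2892 AND wait_s > 321 → warn
call_id=609: duration_s >= 2892 AND wait_s > 321 → warn
call_id=610: (no match → NULL) → NULL
call_id=611: duration_s >= 2428 AND disposition IN ('no_answer', 'wrong_num', 'refused') → alert
call_id=612: duration_s >= 993 OR wait_s <= 321 → minor
call_id=613: duration_s >= 1090 → bronze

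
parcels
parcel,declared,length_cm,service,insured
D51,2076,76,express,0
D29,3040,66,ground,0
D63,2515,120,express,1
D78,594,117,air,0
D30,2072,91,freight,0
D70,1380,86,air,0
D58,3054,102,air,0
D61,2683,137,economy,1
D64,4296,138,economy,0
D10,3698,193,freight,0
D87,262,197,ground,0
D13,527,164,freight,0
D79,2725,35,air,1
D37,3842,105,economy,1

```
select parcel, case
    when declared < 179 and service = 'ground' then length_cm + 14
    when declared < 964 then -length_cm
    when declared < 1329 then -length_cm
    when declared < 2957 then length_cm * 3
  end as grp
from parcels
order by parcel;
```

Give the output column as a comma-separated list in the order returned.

parcel=D10: (no match → NULL) → NULL
parcel=D13: declared < 964 → -164
parcel=D29: (no match → NULL) → NULL
parcel=D30: declared < 2957 → 273
parcel=D37: (no match → NULL) → NULL
parcel=D51: declared < 2957 → 228
parcel=D58: (no match → NULL) → NULL
parcel=D61: declared < 2957 → 411
parcel=D63: declared < 2957 → 360
parcel=D64: (no match → NULL) → NULL
parcel=D70: declared < 2957 → 258
parcel=D78: declared < 964 → -117
parcel=D79: declared < 2957 → 105
parcel=D87: declared < 964 → -197

NULL, -164, NULL, 273, NULL, 228, NULL, 411, 360, NULL, 258, -117, 105, -197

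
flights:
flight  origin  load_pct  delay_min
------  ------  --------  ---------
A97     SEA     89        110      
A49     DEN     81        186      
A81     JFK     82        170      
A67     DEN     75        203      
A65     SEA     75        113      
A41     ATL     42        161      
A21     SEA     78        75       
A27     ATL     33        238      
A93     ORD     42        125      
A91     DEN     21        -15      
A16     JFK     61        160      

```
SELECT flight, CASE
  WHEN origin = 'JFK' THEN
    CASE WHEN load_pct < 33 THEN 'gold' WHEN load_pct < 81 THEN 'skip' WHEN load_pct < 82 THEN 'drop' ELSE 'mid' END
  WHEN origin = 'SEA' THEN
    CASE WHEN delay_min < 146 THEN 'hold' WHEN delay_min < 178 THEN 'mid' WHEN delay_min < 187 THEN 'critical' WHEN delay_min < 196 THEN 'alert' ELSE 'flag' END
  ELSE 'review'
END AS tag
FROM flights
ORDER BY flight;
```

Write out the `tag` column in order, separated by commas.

flight=A16: origin='JFK' → inner[load_pct < 81] → skip
flight=A21: origin='SEA' → inner[delay_min < 146] → hold
flight=A27: origin='ATL' → outer ELSE → review
flight=A41: origin='ATL' → outer ELSE → review
flight=A49: origin='DEN' → outer ELSE → review
flight=A65: origin='SEA' → inner[delay_min < 146] → hold
flight=A67: origin='DEN' → outer ELSE → review
flight=A81: origin='JFK' → inner[ELSE] → mid
flight=A91: origin='DEN' → outer ELSE → review
flight=A93: origin='ORD' → outer ELSE → review
flight=A97: origin='SEA' → inner[delay_min < 146] → hold

skip, hold, review, review, review, hold, review, mid, review, review, hold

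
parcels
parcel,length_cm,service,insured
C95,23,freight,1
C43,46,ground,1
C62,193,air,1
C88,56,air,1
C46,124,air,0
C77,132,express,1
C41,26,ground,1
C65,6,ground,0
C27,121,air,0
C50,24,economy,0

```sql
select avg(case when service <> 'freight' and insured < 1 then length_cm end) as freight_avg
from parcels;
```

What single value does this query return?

parcel=C95: ✗
parcel=C43: ✗
parcel=C62: ✗
parcel=C88: ✗
parcel=C46: ✓ → 124
parcel=C77: ✗
parcel=C41: ✗
parcel=C65: ✓ → 6
parcel=C27: ✓ → 121
parcel=C50: ✓ → 24
freight_avg = (124 + 6 + 121 + 24) / 4 = 68.75

68.75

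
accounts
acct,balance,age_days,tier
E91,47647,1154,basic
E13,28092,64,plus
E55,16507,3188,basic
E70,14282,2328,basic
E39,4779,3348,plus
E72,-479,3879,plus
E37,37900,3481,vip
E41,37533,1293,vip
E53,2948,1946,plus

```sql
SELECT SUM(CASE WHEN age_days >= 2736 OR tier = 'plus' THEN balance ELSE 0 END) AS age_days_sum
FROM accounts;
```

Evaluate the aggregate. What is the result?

acct=E91: ✗
acct=E13: ✓ → 28092
acct=E55: ✓ → 16507
acct=E70: ✗
acct=E39: ✓ → 4779
acct=E72: ✓ → -479
acct=E37: ✓ → 37900
acct=E41: ✗
acct=E53: ✓ → 2948
age_days_sum = 28092 + 16507 + 4779 + -479 + 37900 + 2948 = 89747

89747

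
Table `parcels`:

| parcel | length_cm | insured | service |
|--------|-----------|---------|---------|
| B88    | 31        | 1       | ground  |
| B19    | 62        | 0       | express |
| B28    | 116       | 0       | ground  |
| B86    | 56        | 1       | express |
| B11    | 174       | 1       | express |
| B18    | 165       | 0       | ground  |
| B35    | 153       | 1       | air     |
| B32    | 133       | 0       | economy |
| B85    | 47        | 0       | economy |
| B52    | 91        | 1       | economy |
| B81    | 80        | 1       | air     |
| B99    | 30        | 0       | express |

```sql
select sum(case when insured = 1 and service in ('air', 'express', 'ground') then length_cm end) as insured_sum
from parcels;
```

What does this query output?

494

parcel=B88: ✓ → 31
parcel=B19: ✗
parcel=B28: ✗
parcel=B86: ✓ → 56
parcel=B11: ✓ → 174
parcel=B18: ✗
parcel=B35: ✓ → 153
parcel=B32: ✗
parcel=B85: ✗
parcel=B52: ✗
parcel=B81: ✓ → 80
parcel=B99: ✗
insured_sum = 31 + 56 + 174 + 153 + 80 = 494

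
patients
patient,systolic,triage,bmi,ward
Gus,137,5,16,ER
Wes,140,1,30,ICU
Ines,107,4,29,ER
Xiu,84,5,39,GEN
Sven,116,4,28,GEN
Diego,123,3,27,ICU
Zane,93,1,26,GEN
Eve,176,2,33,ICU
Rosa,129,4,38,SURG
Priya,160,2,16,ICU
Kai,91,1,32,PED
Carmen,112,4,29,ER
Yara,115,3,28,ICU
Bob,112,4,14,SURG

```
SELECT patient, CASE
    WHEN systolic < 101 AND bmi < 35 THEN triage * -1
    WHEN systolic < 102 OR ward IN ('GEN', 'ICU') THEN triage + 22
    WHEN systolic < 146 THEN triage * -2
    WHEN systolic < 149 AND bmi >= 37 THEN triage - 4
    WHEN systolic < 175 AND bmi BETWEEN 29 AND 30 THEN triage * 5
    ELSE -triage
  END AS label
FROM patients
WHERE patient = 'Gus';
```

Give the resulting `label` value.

patient = Gus: systolic=137, triage=5, bmi=16, ward=ER.
systolic < 101 AND bmi < 35 → false
systolic < 102 OR ward IN ('GEN', 'ICU') → false
systolic < 146 → true → -10

-10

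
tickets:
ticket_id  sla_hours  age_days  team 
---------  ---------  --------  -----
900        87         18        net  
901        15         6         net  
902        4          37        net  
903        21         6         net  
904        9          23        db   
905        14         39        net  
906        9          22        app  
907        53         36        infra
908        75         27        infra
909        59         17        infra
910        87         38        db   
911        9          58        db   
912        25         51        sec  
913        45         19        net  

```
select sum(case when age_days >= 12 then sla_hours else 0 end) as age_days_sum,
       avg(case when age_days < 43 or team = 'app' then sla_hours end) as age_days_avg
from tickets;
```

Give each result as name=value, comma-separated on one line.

[age_days_sum: age_days >= 12]
ticket_id=900: ✓ → 87
ticket_id=901: ✗
ticket_id=902: ✓ → 4
ticket_id=903: ✗
ticket_id=904: ✓ → 9
ticket_id=905: ✓ → 14
ticket_id=906: ✓ → 9
ticket_id=907: ✓ → 53
ticket_id=908: ✓ → 75
ticket_id=909: ✓ → 59
ticket_id=910: ✓ → 87
ticket_id=911: ✓ → 9
ticket_id=912: ✓ → 25
ticket_id=913: ✓ → 45
age_days_sum = 87 + 4 + 9 + 14 + 9 + 53 + 75 + 59 + 87 + 9 + 25 + 45 = 476
—
[age_days_avg: age_days < 43 or team = 'app']
ticket_id=900: ✓ → 87
ticket_id=901: ✓ → 15
ticket_id=902: ✓ → 4
ticket_id=903: ✓ → 21
ticket_id=904: ✓ → 9
ticket_id=905: ✓ → 14
ticket_id=906: ✓ → 9
ticket_id=907: ✓ → 53
ticket_id=908: ✓ → 75
ticket_id=909: ✓ → 59
ticket_id=910: ✓ → 87
ticket_id=911: ✗
ticket_id=912: ✗
ticket_id=913: ✓ → 45
age_days_avg = (87 + 15 + 4 + 21 + 9 + 14 + 9 + 53 + 75 + 59 + 87 + 45) / 12 = 39.8333333333

age_days_sum=476, age_days_avg=39.8333333333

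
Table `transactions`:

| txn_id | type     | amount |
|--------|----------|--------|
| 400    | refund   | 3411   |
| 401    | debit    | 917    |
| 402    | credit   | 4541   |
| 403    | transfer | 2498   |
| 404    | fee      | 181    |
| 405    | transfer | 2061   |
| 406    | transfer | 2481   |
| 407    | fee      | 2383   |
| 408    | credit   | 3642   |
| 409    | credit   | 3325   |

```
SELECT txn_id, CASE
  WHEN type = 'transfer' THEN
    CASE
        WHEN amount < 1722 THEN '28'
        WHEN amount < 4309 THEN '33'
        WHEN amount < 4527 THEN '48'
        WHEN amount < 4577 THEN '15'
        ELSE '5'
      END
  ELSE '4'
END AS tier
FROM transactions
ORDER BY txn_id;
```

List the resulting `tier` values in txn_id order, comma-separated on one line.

4, 4, 4, 33, 4, 33, 33, 4, 4, 4

txn_id=400: type='refund' → outer ELSE → 4
txn_id=401: type='debit' → outer ELSE → 4
txn_id=402: type='credit' → outer ELSE → 4
txn_id=403: type='transfer' → inner[amount < 4309] → 33
txn_id=404: type='fee' → outer ELSE → 4
txn_id=405: type='transfer' → inner[amount < 4309] → 33
txn_id=406: type='transfer' → inner[amount < 4309] → 33
txn_id=407: type='fee' → outer ELSE → 4
txn_id=408: type='credit' → outer ELSE → 4
txn_id=409: type='credit' → outer ELSE → 4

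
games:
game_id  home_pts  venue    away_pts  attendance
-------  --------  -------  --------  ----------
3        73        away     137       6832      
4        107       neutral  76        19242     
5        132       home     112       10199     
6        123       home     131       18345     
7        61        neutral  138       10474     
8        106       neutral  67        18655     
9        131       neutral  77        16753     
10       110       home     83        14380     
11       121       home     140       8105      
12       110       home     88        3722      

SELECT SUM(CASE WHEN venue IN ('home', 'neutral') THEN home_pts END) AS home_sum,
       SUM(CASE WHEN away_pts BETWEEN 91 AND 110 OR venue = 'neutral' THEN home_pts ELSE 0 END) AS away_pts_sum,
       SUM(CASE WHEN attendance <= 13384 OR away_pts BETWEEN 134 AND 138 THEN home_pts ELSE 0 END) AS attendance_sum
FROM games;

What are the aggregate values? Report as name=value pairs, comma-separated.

home_sum=1001, away_pts_sum=405, attendance_sum=497

[home_sum: venue IN ('home', 'neutral')]
game_id=3: ✗
game_id=4: ✓ → 107
game_id=5: ✓ → 132
game_id=6: ✓ → 123
game_id=7: ✓ → 61
game_id=8: ✓ → 106
game_id=9: ✓ → 131
game_id=10: ✓ → 110
game_id=11: ✓ → 121
game_id=12: ✓ → 110
home_sum = 107 + 132 + 123 + 61 + 106 + 131 + 110 + 121 + 110 = 1001
—
[away_pts_sum: away_pts BETWEEN 91 AND 110 OR venue = 'neutral']
game_id=3: ✗
game_id=4: ✓ → 107
game_id=5: ✗
game_id=6: ✗
game_id=7: ✓ → 61
game_id=8: ✓ → 106
game_id=9: ✓ → 131
game_id=10: ✗
game_id=11: ✗
game_id=12: ✗
away_pts_sum = 107 + 61 + 106 + 131 = 405
—
[attendance_sum: attendance <= 13384 OR away_pts BETWEEN 134 AND 138]
game_id=3: ✓ → 73
game_id=4: ✗
game_id=5: ✓ → 132
game_id=6: ✗
game_id=7: ✓ → 61
game_id=8: ✗
game_id=9: ✗
game_id=10: ✗
game_id=11: ✓ → 121
game_id=12: ✓ → 110
attendance_sum = 73 + 132 + 61 + 121 + 110 = 497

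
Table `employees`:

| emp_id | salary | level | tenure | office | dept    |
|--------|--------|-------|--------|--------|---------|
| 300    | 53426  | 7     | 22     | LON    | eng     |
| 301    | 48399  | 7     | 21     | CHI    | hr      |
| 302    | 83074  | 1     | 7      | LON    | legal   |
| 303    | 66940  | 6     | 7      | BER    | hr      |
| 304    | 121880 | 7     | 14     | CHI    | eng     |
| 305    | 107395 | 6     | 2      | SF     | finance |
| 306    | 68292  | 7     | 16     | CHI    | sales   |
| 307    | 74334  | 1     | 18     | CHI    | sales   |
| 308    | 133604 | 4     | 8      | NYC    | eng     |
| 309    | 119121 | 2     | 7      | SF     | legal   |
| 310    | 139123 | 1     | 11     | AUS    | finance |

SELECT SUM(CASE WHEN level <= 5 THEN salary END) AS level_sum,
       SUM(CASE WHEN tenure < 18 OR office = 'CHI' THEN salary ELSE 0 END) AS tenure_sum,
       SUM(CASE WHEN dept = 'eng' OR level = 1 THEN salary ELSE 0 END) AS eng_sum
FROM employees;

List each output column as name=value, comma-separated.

[level_sum: level <= 5]
emp_id=300: ✗
emp_id=301: ✗
emp_id=302: ✓ → 83074
emp_id=303: ✗
emp_id=304: ✗
emp_id=305: ✗
emp_id=306: ✗
emp_id=307: ✓ → 74334
emp_id=308: ✓ → 133604
emp_id=309: ✓ → 119121
emp_id=310: ✓ → 139123
level_sum = 83074 + 74334 + 133604 + 119121 + 139123 = 549256
—
[tenure_sum: tenure < 18 OR office = 'CHI']
emp_id=300: ✗
emp_id=301: ✓ → 48399
emp_id=302: ✓ → 83074
emp_id=303: ✓ → 66940
emp_id=304: ✓ → 121880
emp_id=305: ✓ → 107395
emp_id=306: ✓ → 68292
emp_id=307: ✓ → 74334
emp_id=308: ✓ → 133604
emp_id=309: ✓ → 119121
emp_id=310: ✓ → 139123
tenure_sum = 48399 + 83074 + 66940 + 121880 + 107395 + 68292 + 74334 + 133604 + 119121 + 139123 = 962162
—
[eng_sum: dept = 'eng' OR level = 1]
emp_id=300: ✓ → 53426
emp_id=301: ✗
emp_id=302: ✓ → 83074
emp_id=303: ✗
emp_id=304: ✓ → 121880
emp_id=305: ✗
emp_id=306: ✗
emp_id=307: ✓ → 74334
emp_id=308: ✓ → 133604
emp_id=309: ✗
emp_id=310: ✓ → 139123
eng_sum = 53426 + 83074 + 121880 + 74334 + 133604 + 139123 = 605441

level_sum=549256, tenure_sum=962162, eng_sum=605441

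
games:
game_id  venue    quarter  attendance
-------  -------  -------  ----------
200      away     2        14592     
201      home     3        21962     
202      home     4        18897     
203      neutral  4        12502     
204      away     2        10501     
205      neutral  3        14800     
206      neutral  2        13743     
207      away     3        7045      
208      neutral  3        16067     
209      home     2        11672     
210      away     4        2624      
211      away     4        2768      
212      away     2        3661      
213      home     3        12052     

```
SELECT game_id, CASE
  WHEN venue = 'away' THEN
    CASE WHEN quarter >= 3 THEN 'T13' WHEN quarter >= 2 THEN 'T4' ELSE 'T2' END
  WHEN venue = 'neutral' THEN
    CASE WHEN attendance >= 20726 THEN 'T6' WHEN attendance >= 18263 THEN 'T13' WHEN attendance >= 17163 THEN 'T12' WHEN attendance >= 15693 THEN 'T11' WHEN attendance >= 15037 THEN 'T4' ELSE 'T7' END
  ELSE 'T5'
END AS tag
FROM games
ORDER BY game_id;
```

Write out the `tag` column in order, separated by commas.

T4, T5, T5, T7, T4, T7, T7, T13, T11, T5, T13, T13, T4, T5

game_id=200: venue='away' → inner[quarter >= 2] → T4
game_id=201: venue='home' → outer ELSE → T5
game_id=202: venue='home' → outer ELSE → T5
game_id=203: venue='neutral' → inner[ELSE] → T7
game_id=204: venue='away' → inner[quarter >= 2] → T4
game_id=205: venue='neutral' → inner[ELSE] → T7
game_id=206: venue='neutral' → inner[ELSE] → T7
game_id=207: venue='away' → inner[quarter >= 3] → T13
game_id=208: venue='neutral' → inner[attendance >= 15693] → T11
game_id=209: venue='home' → outer ELSE → T5
game_id=210: venue='away' → inner[quarter >= 3] → T13
game_id=211: venue='away' → inner[quarter >= 3] → T13
game_id=212: venue='away' → inner[quarter >= 2] → T4
game_id=213: venue='home' → outer ELSE → T5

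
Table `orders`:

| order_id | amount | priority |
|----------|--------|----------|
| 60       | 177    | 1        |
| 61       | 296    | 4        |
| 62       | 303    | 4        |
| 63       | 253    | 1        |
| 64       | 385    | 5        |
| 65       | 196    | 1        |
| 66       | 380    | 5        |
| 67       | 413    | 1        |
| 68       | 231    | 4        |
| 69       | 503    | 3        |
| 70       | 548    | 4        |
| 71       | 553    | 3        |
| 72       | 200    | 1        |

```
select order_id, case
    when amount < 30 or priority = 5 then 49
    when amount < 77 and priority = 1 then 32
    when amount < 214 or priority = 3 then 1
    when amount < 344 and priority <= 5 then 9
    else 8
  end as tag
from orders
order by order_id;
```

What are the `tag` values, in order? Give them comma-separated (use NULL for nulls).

1, 9, 9, 9, 49, 1, 49, 8, 9, 1, 8, 1, 1

order_id=60: amount < 214 or priority = 3 → 1
order_id=61: amount < 344 and priority <= 5 → 9
order_id=62: amount < 344 and priority <= 5 → 9
order_id=63: amount < 344 and priority <= 5 → 9
order_id=64: amount < 30 or priority = 5 → 49
order_id=65: amount < 214 or priority = 3 → 1
order_id=66: amount < 30 or priority = 5 → 49
order_id=67: ELSE → 8
order_id=68: amount < 344 and priority <= 5 → 9
order_id=69: amount < 214 or priority = 3 → 1
order_id=70: ELSE → 8
order_id=71: amount < 214 or priority = 3 → 1
order_id=72: amount < 214 or priority = 3 → 1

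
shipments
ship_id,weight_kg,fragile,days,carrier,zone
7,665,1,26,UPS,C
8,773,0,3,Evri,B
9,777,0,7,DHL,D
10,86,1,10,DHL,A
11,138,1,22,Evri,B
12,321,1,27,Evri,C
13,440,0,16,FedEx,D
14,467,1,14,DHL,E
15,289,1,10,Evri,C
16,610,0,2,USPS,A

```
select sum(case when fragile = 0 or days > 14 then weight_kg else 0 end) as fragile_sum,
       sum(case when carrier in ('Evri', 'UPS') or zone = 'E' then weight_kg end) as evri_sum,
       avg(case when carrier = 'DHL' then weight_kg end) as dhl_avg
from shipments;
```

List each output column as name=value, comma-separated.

fragile_sum=3724, evri_sum=2653, dhl_avg=443.3333333333

[fragile_sum: fragile = 0 or days > 14]
ship_id=7: ✓ → 665
ship_id=8: ✓ → 773
ship_id=9: ✓ → 777
ship_id=10: ✗
ship_id=11: ✓ → 138
ship_id=12: ✓ → 321
ship_id=13: ✓ → 440
ship_id=14: ✗
ship_id=15: ✗
ship_id=16: ✓ → 610
fragile_sum = 665 + 773 + 777 + 138 + 321 + 440 + 610 = 3724
—
[evri_sum: carrier in ('Evri', 'UPS') or zone = 'E']
ship_id=7: ✓ → 665
ship_id=8: ✓ → 773
ship_id=9: ✗
ship_id=10: ✗
ship_id=11: ✓ → 138
ship_id=12: ✓ → 321
ship_id=13: ✗
ship_id=14: ✓ → 467
ship_id=15: ✓ → 289
ship_id=16: ✗
evri_sum = 665 + 773 + 138 + 321 + 467 + 289 = 2653
—
[dhl_avg: carrier = 'DHL']
ship_id=7: ✗
ship_id=8: ✗
ship_id=9: ✓ → 777
ship_id=10: ✓ → 86
ship_id=11: ✗
ship_id=12: ✗
ship_id=13: ✗
ship_id=14: ✓ → 467
ship_id=15: ✗
ship_id=16: ✗
dhl_avg = (777 + 86 + 467) / 3 = 443.3333333333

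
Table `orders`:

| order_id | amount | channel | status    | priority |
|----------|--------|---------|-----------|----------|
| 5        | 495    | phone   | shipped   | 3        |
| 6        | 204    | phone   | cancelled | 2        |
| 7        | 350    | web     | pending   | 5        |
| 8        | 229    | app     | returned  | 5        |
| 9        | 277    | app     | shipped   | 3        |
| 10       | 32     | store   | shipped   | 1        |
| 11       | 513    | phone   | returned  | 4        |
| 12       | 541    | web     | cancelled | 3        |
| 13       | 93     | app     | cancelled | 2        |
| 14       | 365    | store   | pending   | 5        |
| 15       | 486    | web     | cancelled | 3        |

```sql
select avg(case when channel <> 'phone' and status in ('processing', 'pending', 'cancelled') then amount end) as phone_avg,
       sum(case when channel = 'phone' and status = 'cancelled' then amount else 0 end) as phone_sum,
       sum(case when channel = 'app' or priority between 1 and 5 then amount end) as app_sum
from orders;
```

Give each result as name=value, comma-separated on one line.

phone_avg=367, phone_sum=204, app_sum=3585

[phone_avg: channel <> 'phone' and status in ('processing', 'pending', 'cancelled')]
order_id=5: ✗
order_id=6: ✗
order_id=7: ✓ → 350
order_id=8: ✗
order_id=9: ✗
order_id=10: ✗
order_id=11: ✗
order_id=12: ✓ → 541
order_id=13: ✓ → 93
order_id=14: ✓ → 365
order_id=15: ✓ → 486
phone_avg = (350 + 541 + 93 + 365 + 486) / 5 = 367
—
[phone_sum: channel = 'phone' and status = 'cancelled']
order_id=5: ✗
order_id=6: ✓ → 204
order_id=7: ✗
order_id=8: ✗
order_id=9: ✗
order_id=10: ✗
order_id=11: ✗
order_id=12: ✗
order_id=13: ✗
order_id=14: ✗
order_id=15: ✗
phone_sum = 204
—
[app_sum: channel = 'app' or priority between 1 and 5]
order_id=5: ✓ → 495
order_id=6: ✓ → 204
order_id=7: ✓ → 350
order_id=8: ✓ → 229
order_id=9: ✓ → 277
order_id=10: ✓ → 32
order_id=11: ✓ → 513
order_id=12: ✓ → 541
order_id=13: ✓ → 93
order_id=14: ✓ → 365
order_id=15: ✓ → 486
app_sum = 495 + 204 + 350 + 229 + 277 + 32 + 513 + 541 + 93 + 365 + 486 = 3585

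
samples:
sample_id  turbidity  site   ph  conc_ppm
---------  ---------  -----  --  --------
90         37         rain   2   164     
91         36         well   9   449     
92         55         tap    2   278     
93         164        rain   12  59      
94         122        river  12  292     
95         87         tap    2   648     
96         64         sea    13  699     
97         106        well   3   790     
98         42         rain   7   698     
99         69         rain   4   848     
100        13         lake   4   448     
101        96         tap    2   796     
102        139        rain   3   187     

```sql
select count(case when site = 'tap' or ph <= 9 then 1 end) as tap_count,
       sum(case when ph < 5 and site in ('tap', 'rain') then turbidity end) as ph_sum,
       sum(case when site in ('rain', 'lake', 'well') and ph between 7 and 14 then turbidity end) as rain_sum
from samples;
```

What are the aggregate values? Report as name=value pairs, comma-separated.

tap_count=10, ph_sum=483, rain_sum=242

[tap_count: site = 'tap' or ph <= 9]
sample_id=90: ✓ → 1
sample_id=91: ✓ → 1
sample_id=92: ✓ → 1
sample_id=93: ✗
sample_id=94: ✗
sample_id=95: ✓ → 1
sample_id=96: ✗
sample_id=97: ✓ → 1
sample_id=98: ✓ → 1
sample_id=99: ✓ → 1
sample_id=100: ✓ → 1
sample_id=101: ✓ → 1
sample_id=102: ✓ → 1
tap_count = COUNT(1, 1, 1, 1, 1, 1, 1, 1, 1, 1) = 10
—
[ph_sum: ph < 5 and site in ('tap', 'rain')]
sample_id=90: ✓ → 37
sample_id=91: ✗
sample_id=92: ✓ → 55
sample_id=93: ✗
sample_id=94: ✗
sample_id=95: ✓ → 87
sample_id=96: ✗
sample_id=97: ✗
sample_id=98: ✗
sample_id=99: ✓ → 69
sample_id=100: ✗
sample_id=101: ✓ → 96
sample_id=102: ✓ → 139
ph_sum = 37 + 55 + 87 + 69 + 96 + 139 = 483
—
[rain_sum: site in ('rain', 'lake', 'well') and ph between 7 and 14]
sample_id=90: ✗
sample_id=91: ✓ → 36
sample_id=92: ✗
sample_id=93: ✓ → 164
sample_id=94: ✗
sample_id=95: ✗
sample_id=96: ✗
sample_id=97: ✗
sample_id=98: ✓ → 42
sample_id=99: ✗
sample_id=100: ✗
sample_id=101: ✗
sample_id=102: ✗
rain_sum = 36 + 164 + 42 = 242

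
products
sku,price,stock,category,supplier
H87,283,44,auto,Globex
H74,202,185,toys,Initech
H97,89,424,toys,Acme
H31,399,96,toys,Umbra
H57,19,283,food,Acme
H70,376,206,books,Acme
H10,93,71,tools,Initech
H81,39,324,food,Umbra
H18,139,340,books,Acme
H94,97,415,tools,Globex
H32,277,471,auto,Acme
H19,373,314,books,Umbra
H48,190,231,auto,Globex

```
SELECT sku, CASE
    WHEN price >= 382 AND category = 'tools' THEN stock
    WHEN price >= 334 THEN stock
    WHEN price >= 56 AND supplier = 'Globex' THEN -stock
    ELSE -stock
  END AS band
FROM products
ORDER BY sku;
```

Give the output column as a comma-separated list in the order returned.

sku=H10: ELSE → -71
sku=H18: ELSE → -340
sku=H19: price >= 334 → 314
sku=H31: price >= 334 → 96
sku=H32: ELSE → -471
sku=H48: price >= 56 AND supplier = 'Globex' → -231
sku=H57: ELSE → -283
sku=H70: price >= 334 → 206
sku=H74: ELSE → -185
sku=H81: ELSE → -324
sku=H87: price >= 56 AND supplier = 'Globex' → -44
sku=H94: price >= 56 AND supplier = 'Globex' → -415
sku=H97: ELSE → -424

-71, -340, 314, 96, -471, -231, -283, 206, -185, -324, -44, -415, -424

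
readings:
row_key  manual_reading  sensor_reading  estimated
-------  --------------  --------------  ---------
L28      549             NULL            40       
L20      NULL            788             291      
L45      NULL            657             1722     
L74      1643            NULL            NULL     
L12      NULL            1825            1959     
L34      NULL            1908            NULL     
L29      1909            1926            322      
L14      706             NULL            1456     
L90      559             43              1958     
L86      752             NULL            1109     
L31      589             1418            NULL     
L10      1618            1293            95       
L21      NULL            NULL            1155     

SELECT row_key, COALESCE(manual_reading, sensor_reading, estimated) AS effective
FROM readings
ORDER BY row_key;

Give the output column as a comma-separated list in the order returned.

1618, 1825, 706, 788, 1155, 549, 1909, 589, 1908, 657, 1643, 752, 559

row_key=L10: manual_reading=1618 → 1618
row_key=L12: manual_reading=NULL, sensor_reading=1825 → 1825
row_key=L14: manual_reading=706 → 706
row_key=L20: manual_reading=NULL, sensor_reading=788 → 788
row_key=L21: manual_reading=NULL, sensor_reading=NULL, estimated=1155 → 1155
row_key=L28: manual_reading=549 → 549
row_key=L29: manual_reading=1909 → 1909
row_key=L31: manual_reading=589 → 589
row_key=L34: manual_reading=NULL, sensor_reading=1908 → 1908
row_key=L45: manual_reading=NULL, sensor_reading=657 → 657
row_key=L74: manual_reading=1643 → 1643
row_key=L86: manual_reading=752 → 752
row_key=L90: manual_reading=559 → 559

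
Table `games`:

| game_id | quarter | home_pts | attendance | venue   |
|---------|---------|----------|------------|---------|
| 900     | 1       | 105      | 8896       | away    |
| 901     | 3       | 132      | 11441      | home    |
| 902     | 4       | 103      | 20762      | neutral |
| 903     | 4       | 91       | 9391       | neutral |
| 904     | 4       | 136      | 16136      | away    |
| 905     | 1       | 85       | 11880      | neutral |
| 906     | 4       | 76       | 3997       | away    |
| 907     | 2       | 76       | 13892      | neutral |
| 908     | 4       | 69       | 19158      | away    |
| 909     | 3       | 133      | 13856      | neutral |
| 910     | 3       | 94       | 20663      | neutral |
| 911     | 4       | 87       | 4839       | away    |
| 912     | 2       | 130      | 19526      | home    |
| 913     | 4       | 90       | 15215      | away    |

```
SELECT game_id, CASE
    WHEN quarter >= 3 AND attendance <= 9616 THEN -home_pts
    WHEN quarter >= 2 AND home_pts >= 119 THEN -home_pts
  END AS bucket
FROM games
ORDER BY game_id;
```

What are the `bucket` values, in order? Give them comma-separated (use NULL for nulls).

NULL, -132, NULL, -91, -136, NULL, -76, NULL, NULL, -133, NULL, -87, -130, NULL

game_id=900: (no match → NULL) → NULL
game_id=901: quarter >= 2 AND home_pts >= 119 → -132
game_id=902: (no match → NULL) → NULL
game_id=903: quarter >= 3 AND attendance <= 9616 → -91
game_id=904: quarter >= 2 AND home_pts >= 119 → -136
game_id=905: (no match → NULL) → NULL
game_id=906: quarter >= 3 AND attendance <= 9616 → -76
game_id=907: (no match → NULL) → NULL
game_id=908: (no match → NULL) → NULL
game_id=909: quarter >= 2 AND home_pts >= 119 → -133
game_id=910: (no match → NULL) → NULL
game_id=911: quarter >= 3 AND attendance <= 9616 → -87
game_id=912: quarter >= 2 AND home_pts >= 119 → -130
game_id=913: (no match → NULL) → NULL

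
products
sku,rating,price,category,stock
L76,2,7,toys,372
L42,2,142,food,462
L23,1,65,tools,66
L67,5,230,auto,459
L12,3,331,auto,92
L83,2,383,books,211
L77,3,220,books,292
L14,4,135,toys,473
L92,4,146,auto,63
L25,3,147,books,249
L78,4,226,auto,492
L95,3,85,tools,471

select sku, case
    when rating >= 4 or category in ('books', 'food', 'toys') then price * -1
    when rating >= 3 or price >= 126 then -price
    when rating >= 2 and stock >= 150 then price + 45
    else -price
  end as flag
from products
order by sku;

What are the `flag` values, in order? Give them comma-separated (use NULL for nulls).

-331, -135, -65, -147, -142, -230, -7, -220, -226, -383, -146, -85

sku=L12: rating >= 3 or price >= 126 → -331
sku=L14: rating >= 4 or category in ('books', 'food', 'toys') → -135
sku=L23: ELSE → -65
sku=L25: rating >= 4 or category in ('books', 'food', 'toys') → -147
sku=L42: rating >= 4 or category in ('books', 'food', 'toys') → -142
sku=L67: rating >= 4 or category in ('books', 'food', 'toys') → -230
sku=L76: rating >= 4 or category in ('books', 'food', 'toys') → -7
sku=L77: rating >= 4 or category in ('books', 'food', 'toys') → -220
sku=L78: rating >= 4 or category in ('books', 'food', 'toys') → -226
sku=L83: rating >= 4 or category in ('books', 'food', 'toys') → -383
sku=L92: rating >= 4 or category in ('books', 'food', 'toys') → -146
sku=L95: rating >= 3 or price >= 126 → -85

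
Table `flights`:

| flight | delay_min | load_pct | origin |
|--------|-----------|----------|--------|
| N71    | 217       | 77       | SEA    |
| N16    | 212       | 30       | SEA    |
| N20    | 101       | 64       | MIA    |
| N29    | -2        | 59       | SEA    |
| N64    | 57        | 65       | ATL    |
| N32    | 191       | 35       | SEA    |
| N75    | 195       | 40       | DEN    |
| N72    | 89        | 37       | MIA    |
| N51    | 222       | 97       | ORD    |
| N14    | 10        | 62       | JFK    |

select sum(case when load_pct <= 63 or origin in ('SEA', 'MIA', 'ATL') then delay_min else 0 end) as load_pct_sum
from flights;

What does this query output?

flight=N71: ✓ → 217
flight=N16: ✓ → 212
flight=N20: ✓ → 101
flight=N29: ✓ → -2
flight=N64: ✓ → 57
flight=N32: ✓ → 191
flight=N75: ✓ → 195
flight=N72: ✓ → 89
flight=N51: ✗
flight=N14: ✓ → 10
load_pct_sum = 217 + 212 + 101 + -2 + 57 + 191 + 195 + 89 + 10 = 1070

1070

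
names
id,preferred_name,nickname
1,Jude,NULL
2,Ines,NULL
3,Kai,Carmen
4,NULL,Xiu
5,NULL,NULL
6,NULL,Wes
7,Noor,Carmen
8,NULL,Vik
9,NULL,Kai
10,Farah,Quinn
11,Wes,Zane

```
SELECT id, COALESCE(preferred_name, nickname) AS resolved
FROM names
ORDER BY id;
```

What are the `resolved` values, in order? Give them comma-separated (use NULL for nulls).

id=1: preferred_name=Jude → Jude
id=2: preferred_name=Ines → Ines
id=3: preferred_name=Kai → Kai
id=4: preferred_name=NULL, nickname=Xiu → Xiu
id=5: preferred_name=NULL, nickname=NULL (all NULL) → NULL
id=6: preferred_name=NULL, nickname=Wes → Wes
id=7: preferred_name=Noor → Noor
id=8: preferred_name=NULL, nickname=Vik → Vik
id=9: preferred_name=NULL, nickname=Kai → Kai
id=10: preferred_name=Farah → Farah
id=11: preferred_name=Wes → Wes

Jude, Ines, Kai, Xiu, NULL, Wes, Noor, Vik, Kai, Farah, Wes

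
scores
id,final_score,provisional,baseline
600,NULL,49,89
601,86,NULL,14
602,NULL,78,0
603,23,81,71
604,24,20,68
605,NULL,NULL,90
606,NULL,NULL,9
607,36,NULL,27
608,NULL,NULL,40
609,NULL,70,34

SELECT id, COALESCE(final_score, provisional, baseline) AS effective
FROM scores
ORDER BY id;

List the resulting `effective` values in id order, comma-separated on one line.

49, 86, 78, 23, 24, 90, 9, 36, 40, 70

id=600: final_score=NULL, provisional=49 → 49
id=601: final_score=86 → 86
id=602: final_score=NULL, provisional=78 → 78
id=603: final_score=23 → 23
id=604: final_score=24 → 24
id=605: final_score=NULL, provisional=NULL, baseline=90 → 90
id=606: final_score=NULL, provisional=NULL, baseline=9 → 9
id=607: final_score=36 → 36
id=608: final_score=NULL, provisional=NULL, baseline=40 → 40
id=609: final_score=NULL, provisional=70 → 70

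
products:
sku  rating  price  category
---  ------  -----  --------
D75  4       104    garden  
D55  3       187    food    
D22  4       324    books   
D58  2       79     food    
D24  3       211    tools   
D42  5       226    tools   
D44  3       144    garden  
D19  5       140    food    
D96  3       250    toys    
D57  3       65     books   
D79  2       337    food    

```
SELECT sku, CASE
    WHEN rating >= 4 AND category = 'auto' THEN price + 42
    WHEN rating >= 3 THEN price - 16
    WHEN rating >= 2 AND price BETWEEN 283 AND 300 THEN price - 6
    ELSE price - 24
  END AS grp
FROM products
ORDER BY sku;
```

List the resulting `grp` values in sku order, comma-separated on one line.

sku=D19: rating >= 3 → 124
sku=D22: rating >= 3 → 308
sku=D24: rating >= 3 → 195
sku=D42: rating >= 3 → 210
sku=D44: rating >= 3 → 128
sku=D55: rating >= 3 → 171
sku=D57: rating >= 3 → 49
sku=D58: ELSE → 55
sku=D75: rating >= 3 → 88
sku=D79: ELSE → 313
sku=D96: rating >= 3 → 234

124, 308, 195, 210, 128, 171, 49, 55, 88, 313, 234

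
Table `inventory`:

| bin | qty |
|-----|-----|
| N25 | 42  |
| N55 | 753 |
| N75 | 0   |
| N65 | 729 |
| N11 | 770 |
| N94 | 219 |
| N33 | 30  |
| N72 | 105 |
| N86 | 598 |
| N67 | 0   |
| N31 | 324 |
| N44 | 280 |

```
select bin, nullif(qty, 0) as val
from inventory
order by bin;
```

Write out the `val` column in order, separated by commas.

770, 42, 324, 30, 280, 753, 729, NULL, 105, NULL, 598, 219

bin=N11: qty=770 vs 0: differ → 770
bin=N25: qty=42 vs 0: differ → 42
bin=N31: qty=324 vs 0: differ → 324
bin=N33: qty=30 vs 0: differ → 30
bin=N44: qty=280 vs 0: differ → 280
bin=N55: qty=753 vs 0: differ → 753
bin=N65: qty=729 vs 0: differ → 729
bin=N67: qty=0 vs 0: equal → NULL
bin=N72: qty=105 vs 0: differ → 105
bin=N75: qty=0 vs 0: equal → NULL
bin=N86: qty=598 vs 0: differ → 598
bin=N94: qty=219 vs 0: differ → 219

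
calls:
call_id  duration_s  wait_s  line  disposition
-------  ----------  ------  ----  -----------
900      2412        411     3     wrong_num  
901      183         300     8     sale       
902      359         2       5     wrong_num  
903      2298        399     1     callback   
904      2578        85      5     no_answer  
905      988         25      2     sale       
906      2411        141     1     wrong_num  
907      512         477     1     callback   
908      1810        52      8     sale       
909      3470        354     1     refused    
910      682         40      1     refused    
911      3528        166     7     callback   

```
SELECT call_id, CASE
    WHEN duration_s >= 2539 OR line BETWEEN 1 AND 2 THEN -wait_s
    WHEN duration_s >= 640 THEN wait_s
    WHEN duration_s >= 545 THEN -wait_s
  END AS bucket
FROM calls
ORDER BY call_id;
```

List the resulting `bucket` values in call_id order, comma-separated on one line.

411, NULL, NULL, -399, -85, -25, -141, -477, 52, -354, -40, -166

call_id=900: duration_s >= 640 → 411
call_id=901: (no match → NULL) → NULL
call_id=902: (no match → NULL) → NULL
call_id=903: duration_s >= 2539 OR line BETWEEN 1 AND 2 → -399
call_id=904: duration_s >= 2539 OR line BETWEEN 1 AND 2 → -85
call_id=905: duration_s >= 2539 OR line BETWEEN 1 AND 2 → -25
call_id=906: duration_s >= 2539 OR line BETWEEN 1 AND 2 → -141
call_id=907: duration_s >= 2539 OR line BETWEEN 1 AND 2 → -477
call_id=908: duration_s >= 640 → 52
call_id=909: duration_s >= 2539 OR line BETWEEN 1 AND 2 → -354
call_id=910: duration_s >= 2539 OR line BETWEEN 1 AND 2 → -40
call_id=911: duration_s >= 2539 OR line BETWEEN 1 AND 2 → -166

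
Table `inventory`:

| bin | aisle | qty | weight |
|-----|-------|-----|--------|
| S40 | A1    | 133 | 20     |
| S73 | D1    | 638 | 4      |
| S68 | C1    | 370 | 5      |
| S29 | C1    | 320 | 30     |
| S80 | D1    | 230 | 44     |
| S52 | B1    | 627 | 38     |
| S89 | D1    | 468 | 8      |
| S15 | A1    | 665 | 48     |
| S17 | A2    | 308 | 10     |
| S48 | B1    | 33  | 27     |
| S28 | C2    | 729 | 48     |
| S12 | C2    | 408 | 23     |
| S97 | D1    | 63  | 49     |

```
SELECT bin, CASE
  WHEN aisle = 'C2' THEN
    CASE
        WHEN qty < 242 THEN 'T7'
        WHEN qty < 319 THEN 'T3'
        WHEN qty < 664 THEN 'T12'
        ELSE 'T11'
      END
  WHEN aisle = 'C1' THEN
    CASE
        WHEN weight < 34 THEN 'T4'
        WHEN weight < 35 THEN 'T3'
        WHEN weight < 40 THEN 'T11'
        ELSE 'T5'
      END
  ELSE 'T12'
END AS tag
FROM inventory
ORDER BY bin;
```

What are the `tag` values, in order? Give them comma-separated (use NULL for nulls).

T12, T12, T12, T11, T4, T12, T12, T12, T4, T12, T12, T12, T12

bin=S12: aisle='C2' → inner[qty < 664] → T12
bin=S15: aisle='A1' → outer ELSE → T12
bin=S17: aisle='A2' → outer ELSE → T12
bin=S28: aisle='C2' → inner[ELSE] → T11
bin=S29: aisle='C1' → inner[weight < 34] → T4
bin=S40: aisle='A1' → outer ELSE → T12
bin=S48: aisle='B1' → outer ELSE → T12
bin=S52: aisle='B1' → outer ELSE → T12
bin=S68: aisle='C1' → inner[weight < 34] → T4
bin=S73: aisle='D1' → outer ELSE → T12
bin=S80: aisle='D1' → outer ELSE → T12
bin=S89: aisle='D1' → outer ELSE → T12
bin=S97: aisle='D1' → outer ELSE → T12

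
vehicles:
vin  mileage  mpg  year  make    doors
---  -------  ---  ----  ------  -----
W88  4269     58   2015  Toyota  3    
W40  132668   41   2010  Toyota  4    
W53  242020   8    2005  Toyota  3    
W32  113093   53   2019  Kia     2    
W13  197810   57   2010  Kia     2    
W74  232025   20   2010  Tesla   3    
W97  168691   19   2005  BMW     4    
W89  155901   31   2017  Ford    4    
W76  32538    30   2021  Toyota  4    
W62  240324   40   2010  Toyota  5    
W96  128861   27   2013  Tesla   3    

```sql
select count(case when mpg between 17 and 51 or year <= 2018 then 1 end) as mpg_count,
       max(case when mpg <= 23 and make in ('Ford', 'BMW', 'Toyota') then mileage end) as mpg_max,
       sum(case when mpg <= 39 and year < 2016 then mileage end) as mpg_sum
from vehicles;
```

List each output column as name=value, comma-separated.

mpg_count=10, mpg_max=242020, mpg_sum=771597

[mpg_count: mpg between 17 and 51 or year <= 2018]
vin=W88: ✓ → 1
vin=W40: ✓ → 1
vin=W53: ✓ → 1
vin=W32: ✗
vin=W13: ✓ → 1
vin=W74: ✓ → 1
vin=W97: ✓ → 1
vin=W89: ✓ → 1
vin=W76: ✓ → 1
vin=W62: ✓ → 1
vin=W96: ✓ → 1
mpg_count = COUNT(1, 1, 1, 1, 1, 1, 1, 1, 1, 1) = 10
—
[mpg_max: mpg <= 23 and make in ('Ford', 'BMW', 'Toyota')]
vin=W88: ✗
vin=W40: ✗
vin=W53: ✓ → 242020
vin=W32: ✗
vin=W13: ✗
vin=W74: ✗
vin=W97: ✓ → 168691
vin=W89: ✗
vin=W76: ✗
vin=W62: ✗
vin=W96: ✗
mpg_max = MAX(242020, 168691) = 242020
—
[mpg_sum: mpg <= 39 and year < 2016]
vin=W88: ✗
vin=W40: ✗
vin=W53: ✓ → 242020
vin=W32: ✗
vin=W13: ✗
vin=W74: ✓ → 232025
vin=W97: ✓ → 168691
vin=W89: ✗
vin=W76: ✗
vin=W62: ✗
vin=W96: ✓ → 128861
mpg_sum = 242020 + 232025 + 168691 + 128861 = 771597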